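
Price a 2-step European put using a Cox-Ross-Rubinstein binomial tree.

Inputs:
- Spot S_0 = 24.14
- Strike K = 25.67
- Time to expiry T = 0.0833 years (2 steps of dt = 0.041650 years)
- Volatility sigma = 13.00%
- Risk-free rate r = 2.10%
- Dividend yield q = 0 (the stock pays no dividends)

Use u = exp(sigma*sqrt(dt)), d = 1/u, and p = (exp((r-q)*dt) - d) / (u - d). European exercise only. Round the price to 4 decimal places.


Answer: Price = V(0,0) = 1.4851

Derivation:
dt = T/N = 0.041650
u = exp(sigma*sqrt(dt)) = 1.026886; d = 1/u = 0.973818
p = (exp((r-q)*dt) - d) / (u - d) = 0.509857
Discount per step: exp(-r*dt) = 0.999126
Stock lattice S(k, i) with i counting down-moves:
  k=0: S(0,0) = 24.1400
  k=1: S(1,0) = 24.7890; S(1,1) = 23.5080
  k=2: S(2,0) = 25.4555; S(2,1) = 24.1400; S(2,2) = 22.8925
Terminal payoffs V(N, i) = max(K - S_T, 0):
  V(2,0) = 0.214499; V(2,1) = 1.530000; V(2,2) = 2.777518
Backward induction: V(k, i) = exp(-r*dt) * [p * V(k+1, i) + (1-p) * V(k+1, i+1)].
  V(1,0) = exp(-r*dt) * [p*0.214499 + (1-p)*1.530000] = 0.858532
  V(1,1) = exp(-r*dt) * [p*1.530000 + (1-p)*2.777518] = 2.139591
  V(0,0) = exp(-r*dt) * [p*0.858532 + (1-p)*2.139591] = 1.485135


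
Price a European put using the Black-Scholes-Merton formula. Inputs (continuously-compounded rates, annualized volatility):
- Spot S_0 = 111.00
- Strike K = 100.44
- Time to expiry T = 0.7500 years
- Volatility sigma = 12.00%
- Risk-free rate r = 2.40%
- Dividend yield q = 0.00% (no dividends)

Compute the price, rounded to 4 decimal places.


d1 = (ln(S/K) + (r - q + 0.5*sigma^2) * T) / (sigma * sqrt(T)) = 1.18712517
d2 = d1 - sigma * sqrt(T) = 1.08320213
exp(-rT) = 0.98216103; exp(-qT) = 1.00000000
P = K * exp(-rT) * N(-d2) - S_0 * exp(-qT) * N(-d1)
N(-d1) = 0.11758912; N(-d2) = 0.13935936
P = 100.4400 * 0.98216103 * 0.13935936 - 111.0000 * 1.00000000 * 0.11758912 = 0.6952

Answer: Price = 0.6952


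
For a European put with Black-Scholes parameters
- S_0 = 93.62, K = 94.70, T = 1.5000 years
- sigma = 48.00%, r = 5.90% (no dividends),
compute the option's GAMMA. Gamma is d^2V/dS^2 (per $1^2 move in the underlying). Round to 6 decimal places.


Answer: Gamma = 0.006623

Derivation:
d1 = 0.4249695207; d2 = -0.1629080175
phi(d1) = 0.3644965911; exp(-qT) = 1.0000000000; exp(-rT) = 0.9153031107
Gamma = exp(-qT) * phi(d1) / (S * sigma * sqrt(T)) = 1.0000000000 * 0.3644965911 / (93.6200 * 0.4800 * 1.2247448714) = 0.006623


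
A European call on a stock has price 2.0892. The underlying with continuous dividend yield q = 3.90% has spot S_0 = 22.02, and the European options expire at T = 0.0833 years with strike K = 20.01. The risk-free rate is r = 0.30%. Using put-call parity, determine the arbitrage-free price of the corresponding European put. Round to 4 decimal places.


Put-call parity: C - P = S_0 * exp(-qT) - K * exp(-rT).
S_0 * exp(-qT) = 22.0200 * 0.99675657 = 21.94857970
K * exp(-rT) = 20.0100 * 0.99975013 = 20.00500013
P = C - S*exp(-qT) + K*exp(-rT)
P = 2.0892 - 21.94857970 + 20.00500013 = 0.1456

Answer: Put price = 0.1456


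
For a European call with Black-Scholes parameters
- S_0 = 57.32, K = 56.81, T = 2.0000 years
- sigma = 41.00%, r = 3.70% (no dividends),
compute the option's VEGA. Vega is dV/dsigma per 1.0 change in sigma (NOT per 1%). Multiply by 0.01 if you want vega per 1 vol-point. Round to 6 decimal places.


Answer: Vega = 29.446090

Derivation:
d1 = 0.4329515419; d2 = -0.1468760187
phi(d1) = 0.3632506991; exp(-qT) = 1.0000000000; exp(-rT) = 0.9286716938
Vega = S * exp(-qT) * phi(d1) * sqrt(T) = 57.3200 * 1.0000000000 * 0.3632506991 * 1.4142135624 = 29.446090


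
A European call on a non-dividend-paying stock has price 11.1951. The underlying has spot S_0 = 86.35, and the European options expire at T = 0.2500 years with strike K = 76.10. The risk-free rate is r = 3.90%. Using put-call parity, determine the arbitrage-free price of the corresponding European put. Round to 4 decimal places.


Put-call parity: C - P = S_0 * exp(-qT) - K * exp(-rT).
S_0 * exp(-qT) = 86.3500 * 1.00000000 = 86.35000000
K * exp(-rT) = 76.1000 * 0.99029738 = 75.36163040
P = C - S*exp(-qT) + K*exp(-rT)
P = 11.1951 - 86.35000000 + 75.36163040 = 0.2067

Answer: Put price = 0.2067


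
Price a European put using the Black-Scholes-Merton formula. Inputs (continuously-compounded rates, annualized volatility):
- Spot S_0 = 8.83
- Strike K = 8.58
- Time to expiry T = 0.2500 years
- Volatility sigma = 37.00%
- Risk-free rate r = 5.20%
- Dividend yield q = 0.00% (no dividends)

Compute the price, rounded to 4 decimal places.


d1 = (ln(S/K) + (r - q + 0.5*sigma^2) * T) / (sigma * sqrt(T)) = 0.31801947
d2 = d1 - sigma * sqrt(T) = 0.13301947
exp(-rT) = 0.98708414; exp(-qT) = 1.00000000
P = K * exp(-rT) * N(-d2) - S_0 * exp(-qT) * N(-d1)
N(-d1) = 0.37523509; N(-d2) = 0.44708899
P = 8.5800 * 0.98708414 * 0.44708899 - 8.8300 * 1.00000000 * 0.37523509 = 0.4732

Answer: Price = 0.4732


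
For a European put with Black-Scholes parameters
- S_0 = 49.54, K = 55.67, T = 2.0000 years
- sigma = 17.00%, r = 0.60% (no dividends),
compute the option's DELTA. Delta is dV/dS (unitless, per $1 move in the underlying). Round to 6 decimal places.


d1 = -0.3151241258; d2 = -0.5555404314
phi(d1) = 0.3796178688; exp(-qT) = 1.0000000000; exp(-rT) = 0.9880717129
N(-d1) = 0.6236662944
Delta = -exp(-qT) * N(-d1) = -1.0000000000 * 0.6236662944 = -0.623666

Answer: Delta = -0.623666


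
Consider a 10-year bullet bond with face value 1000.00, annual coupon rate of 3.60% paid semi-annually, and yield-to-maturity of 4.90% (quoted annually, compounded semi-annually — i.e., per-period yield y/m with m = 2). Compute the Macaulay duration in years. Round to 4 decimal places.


Coupon per period c = face * coupon_rate / m = 18.000000
Periods per year m = 2; per-period yield y/m = 0.024500
Number of cashflows N = 20
Cashflows (t years, CF_t, discount factor 1/(1+y/m)^(m*t), PV):
  t = 0.5000: CF_t = 18.000000, DF = 0.976086, PV = 17.569546
  t = 1.0000: CF_t = 18.000000, DF = 0.952744, PV = 17.149386
  t = 1.5000: CF_t = 18.000000, DF = 0.929960, PV = 16.739274
  t = 2.0000: CF_t = 18.000000, DF = 0.907721, PV = 16.338969
  t = 2.5000: CF_t = 18.000000, DF = 0.886013, PV = 15.948237
  t = 3.0000: CF_t = 18.000000, DF = 0.864825, PV = 15.566850
  t = 3.5000: CF_t = 18.000000, DF = 0.844143, PV = 15.194582
  t = 4.0000: CF_t = 18.000000, DF = 0.823957, PV = 14.831217
  t = 4.5000: CF_t = 18.000000, DF = 0.804252, PV = 14.476542
  t = 5.0000: CF_t = 18.000000, DF = 0.785019, PV = 14.130349
  t = 5.5000: CF_t = 18.000000, DF = 0.766246, PV = 13.792434
  t = 6.0000: CF_t = 18.000000, DF = 0.747922, PV = 13.462600
  t = 6.5000: CF_t = 18.000000, DF = 0.730036, PV = 13.140654
  t = 7.0000: CF_t = 18.000000, DF = 0.712578, PV = 12.826407
  t = 7.5000: CF_t = 18.000000, DF = 0.695538, PV = 12.519675
  t = 8.0000: CF_t = 18.000000, DF = 0.678904, PV = 12.220278
  t = 8.5000: CF_t = 18.000000, DF = 0.662669, PV = 11.928041
  t = 9.0000: CF_t = 18.000000, DF = 0.646822, PV = 11.642793
  t = 9.5000: CF_t = 18.000000, DF = 0.631354, PV = 11.364366
  t = 10.0000: CF_t = 1018.000000, DF = 0.616255, PV = 627.348008
Price P = sum_t PV_t = 898.190211
Macaulay numerator sum_t t * PV_t:
  t * PV_t at t = 0.5000: 8.784773
  t * PV_t at t = 1.0000: 17.149386
  t * PV_t at t = 1.5000: 25.108911
  t * PV_t at t = 2.0000: 32.677938
  t * PV_t at t = 2.5000: 39.870593
  t * PV_t at t = 3.0000: 46.700549
  t * PV_t at t = 3.5000: 53.181038
  t * PV_t at t = 4.0000: 59.324870
  t * PV_t at t = 4.5000: 65.144440
  t * PV_t at t = 5.0000: 70.651743
  t * PV_t at t = 5.5000: 75.858387
  t * PV_t at t = 6.0000: 80.775602
  t * PV_t at t = 6.5000: 85.414253
  t * PV_t at t = 7.0000: 89.784851
  t * PV_t at t = 7.5000: 93.897564
  t * PV_t at t = 8.0000: 97.762227
  t * PV_t at t = 8.5000: 101.388352
  t * PV_t at t = 9.0000: 104.785137
  t * PV_t at t = 9.5000: 107.961477
  t * PV_t at t = 10.0000: 6273.480079
Macaulay duration D = (sum_t t * PV_t) / P = 7529.702172 / 898.190211 = 8.383193

Answer: Macaulay duration = 8.3832 years


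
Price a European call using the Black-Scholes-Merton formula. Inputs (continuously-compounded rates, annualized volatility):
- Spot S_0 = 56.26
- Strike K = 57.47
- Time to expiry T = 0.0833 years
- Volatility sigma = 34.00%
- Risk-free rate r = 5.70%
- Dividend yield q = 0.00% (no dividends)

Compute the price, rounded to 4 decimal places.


Answer: Price = 1.7825

Derivation:
d1 = (ln(S/K) + (r - q + 0.5*sigma^2) * T) / (sigma * sqrt(T)) = -0.11939712
d2 = d1 - sigma * sqrt(T) = -0.21752704
exp(-rT) = 0.99526315; exp(-qT) = 1.00000000
C = S_0 * exp(-qT) * N(d1) - K * exp(-rT) * N(d2)
N(d1) = 0.45248037; N(d2) = 0.41389882
C = 56.2600 * 1.00000000 * 0.45248037 - 57.4700 * 0.99526315 * 0.41389882 = 1.7825


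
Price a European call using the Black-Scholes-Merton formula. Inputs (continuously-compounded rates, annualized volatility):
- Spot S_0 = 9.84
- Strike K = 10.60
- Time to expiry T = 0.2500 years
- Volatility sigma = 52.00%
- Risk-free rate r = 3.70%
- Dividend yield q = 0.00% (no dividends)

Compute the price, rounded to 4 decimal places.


d1 = (ln(S/K) + (r - q + 0.5*sigma^2) * T) / (sigma * sqrt(T)) = -0.12057035
d2 = d1 - sigma * sqrt(T) = -0.38057035
exp(-rT) = 0.99079265; exp(-qT) = 1.00000000
C = S_0 * exp(-qT) * N(d1) - K * exp(-rT) * N(d2)
N(d1) = 0.45201568; N(d2) = 0.35176104
C = 9.8400 * 1.00000000 * 0.45201568 - 10.6000 * 0.99079265 * 0.35176104 = 0.7535

Answer: Price = 0.7535


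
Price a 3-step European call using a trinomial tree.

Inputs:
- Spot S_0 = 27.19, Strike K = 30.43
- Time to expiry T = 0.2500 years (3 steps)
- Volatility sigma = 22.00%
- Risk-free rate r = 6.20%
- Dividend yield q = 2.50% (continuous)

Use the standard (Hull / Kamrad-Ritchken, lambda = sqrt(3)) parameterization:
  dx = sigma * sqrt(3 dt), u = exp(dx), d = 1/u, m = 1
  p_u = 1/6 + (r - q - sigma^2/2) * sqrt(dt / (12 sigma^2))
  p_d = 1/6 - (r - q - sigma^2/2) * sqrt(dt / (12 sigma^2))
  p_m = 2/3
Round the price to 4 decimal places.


Answer: Price = V(0,0) = 0.2366

Derivation:
dt = T/N = 0.083333; dx = sigma*sqrt(3*dt) = 0.110000
u = exp(dx) = 1.116278; d = 1/u = 0.895834
p_u = 0.171515, p_m = 0.666667, p_d = 0.161818
Discount per step: exp(-r*dt) = 0.994847
Stock lattice S(k, j) with j the centered position index:
  k=0: S(0,+0) = 27.1900
  k=1: S(1,-1) = 24.3577; S(1,+0) = 27.1900; S(1,+1) = 30.3516
  k=2: S(2,-2) = 21.8205; S(2,-1) = 24.3577; S(2,+0) = 27.1900; S(2,+1) = 30.3516; S(2,+2) = 33.8808
  k=3: S(3,-3) = 19.5475; S(3,-2) = 21.8205; S(3,-1) = 24.3577; S(3,+0) = 27.1900; S(3,+1) = 30.3516; S(3,+2) = 33.8808; S(3,+3) = 37.8204
Terminal payoffs V(N, j) = max(S_T - K, 0):
  V(3,-3) = 0.000000; V(3,-2) = 0.000000; V(3,-1) = 0.000000; V(3,+0) = 0.000000; V(3,+1) = 0.000000; V(3,+2) = 3.450826; V(3,+3) = 7.390423
Backward induction: V(k, j) = exp(-r*dt) * [p_u * V(k+1, j+1) + p_m * V(k+1, j) + p_d * V(k+1, j-1)]
  V(2,-2) = exp(-r*dt) * [p_u*0.000000 + p_m*0.000000 + p_d*0.000000] = 0.000000
  V(2,-1) = exp(-r*dt) * [p_u*0.000000 + p_m*0.000000 + p_d*0.000000] = 0.000000
  V(2,+0) = exp(-r*dt) * [p_u*0.000000 + p_m*0.000000 + p_d*0.000000] = 0.000000
  V(2,+1) = exp(-r*dt) * [p_u*3.450826 + p_m*0.000000 + p_d*0.000000] = 0.588819
  V(2,+2) = exp(-r*dt) * [p_u*7.390423 + p_m*3.450826 + p_d*0.000000] = 3.549733
  V(1,-1) = exp(-r*dt) * [p_u*0.000000 + p_m*0.000000 + p_d*0.000000] = 0.000000
  V(1,+0) = exp(-r*dt) * [p_u*0.588819 + p_m*0.000000 + p_d*0.000000] = 0.100471
  V(1,+1) = exp(-r*dt) * [p_u*3.549733 + p_m*0.588819 + p_d*0.000000] = 0.996218
  V(0,+0) = exp(-r*dt) * [p_u*0.996218 + p_m*0.100471 + p_d*0.000000] = 0.236621


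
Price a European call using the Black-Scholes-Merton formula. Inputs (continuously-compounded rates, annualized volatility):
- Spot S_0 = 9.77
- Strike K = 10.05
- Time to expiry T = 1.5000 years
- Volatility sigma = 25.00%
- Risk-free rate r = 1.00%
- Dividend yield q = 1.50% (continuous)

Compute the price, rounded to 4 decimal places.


Answer: Price = 1.0176

Derivation:
d1 = (ln(S/K) + (r - q + 0.5*sigma^2) * T) / (sigma * sqrt(T)) = 0.03631395
d2 = d1 - sigma * sqrt(T) = -0.26987227
exp(-rT) = 0.98511194; exp(-qT) = 0.97775124
C = S_0 * exp(-qT) * N(d1) - K * exp(-rT) * N(d2)
N(d1) = 0.51448399; N(d2) = 0.39362926
C = 9.7700 * 0.97775124 * 0.51448399 - 10.0500 * 0.98511194 * 0.39362926 = 1.0176


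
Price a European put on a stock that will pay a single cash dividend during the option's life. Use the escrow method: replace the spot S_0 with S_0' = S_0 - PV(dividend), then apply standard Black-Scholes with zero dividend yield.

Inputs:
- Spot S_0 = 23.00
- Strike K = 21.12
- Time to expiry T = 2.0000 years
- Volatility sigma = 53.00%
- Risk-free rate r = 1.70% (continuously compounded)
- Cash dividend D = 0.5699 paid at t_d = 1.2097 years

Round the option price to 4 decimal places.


PV(D) = D * exp(-r * t_d) = 0.5699 * 0.97964512 = 0.55829975
S_0' = S_0 - PV(D) = 23.0000 - 0.55829975 = 22.44170025
d1 = (ln(S_0'/K) + (r + sigma^2/2)*T) / (sigma*sqrt(T)) = 0.50111242
d2 = d1 - sigma*sqrt(T) = -0.24842077
exp(-rT) = 0.96657150
N(-d1) = 0.30814600; N(-d2) = 0.59809557
P = K * exp(-rT) * N(-d2) - S_0' * N(-d1) = 21.1200 * 0.96657150 * 0.59809557 - 22.44170025 * 0.30814600 = 5.2942

Answer: Price = 5.2942


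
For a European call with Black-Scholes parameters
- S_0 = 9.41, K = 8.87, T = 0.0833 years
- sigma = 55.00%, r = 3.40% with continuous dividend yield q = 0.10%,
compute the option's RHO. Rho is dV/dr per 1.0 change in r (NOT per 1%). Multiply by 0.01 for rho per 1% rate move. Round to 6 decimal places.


Answer: Rho = 0.458140

Derivation:
d1 = 0.4689831519; d2 = 0.3102435854
phi(d1) = 0.3573959059; exp(-qT) = 0.9999167035; exp(-rT) = 0.9971718069
N(d2) = 0.6218121359
Rho = K*T*exp(-rT)*N(d2) = 8.8700 * 0.0833 * 0.9971718069 * 0.6218121359 = 0.458140


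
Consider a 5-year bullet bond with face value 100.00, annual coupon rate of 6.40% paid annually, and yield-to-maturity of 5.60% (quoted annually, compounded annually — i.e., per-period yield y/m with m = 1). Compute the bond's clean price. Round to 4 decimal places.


Coupon per period c = face * coupon_rate / m = 6.400000
Periods per year m = 1; per-period yield y/m = 0.056000
Number of cashflows N = 5
Cashflows (t years, CF_t, discount factor 1/(1+y/m)^(m*t), PV):
  t = 1.0000: CF_t = 6.400000, DF = 0.946970, PV = 6.060606
  t = 2.0000: CF_t = 6.400000, DF = 0.896752, PV = 5.739210
  t = 3.0000: CF_t = 6.400000, DF = 0.849197, PV = 5.434858
  t = 4.0000: CF_t = 6.400000, DF = 0.804163, PV = 5.146646
  t = 5.0000: CF_t = 106.400000, DF = 0.761518, PV = 81.025559
Price P = sum_t PV_t = 103.406880

Answer: Price = 103.4069


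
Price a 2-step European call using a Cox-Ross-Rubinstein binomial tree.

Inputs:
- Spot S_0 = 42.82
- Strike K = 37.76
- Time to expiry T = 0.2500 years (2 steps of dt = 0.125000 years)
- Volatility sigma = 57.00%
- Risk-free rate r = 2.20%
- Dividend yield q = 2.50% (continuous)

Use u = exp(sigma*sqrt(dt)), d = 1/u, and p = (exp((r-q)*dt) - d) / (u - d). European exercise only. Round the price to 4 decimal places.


dt = T/N = 0.125000
u = exp(sigma*sqrt(dt)) = 1.223267; d = 1/u = 0.817483
p = (exp((r-q)*dt) - d) / (u - d) = 0.448864
Discount per step: exp(-r*dt) = 0.997254
Stock lattice S(k, i) with i counting down-moves:
  k=0: S(0,0) = 42.8200
  k=1: S(1,0) = 52.3803; S(1,1) = 35.0046
  k=2: S(2,0) = 64.0751; S(2,1) = 42.8200; S(2,2) = 28.6157
Terminal payoffs V(N, i) = max(S_T - K, 0):
  V(2,0) = 26.315120; V(2,1) = 5.060000; V(2,2) = 0.000000
Backward induction: V(k, i) = exp(-r*dt) * [p * V(k+1, i) + (1-p) * V(k+1, i+1)].
  V(1,0) = exp(-r*dt) * [p*26.315120 + (1-p)*5.060000] = 14.560572
  V(1,1) = exp(-r*dt) * [p*5.060000 + (1-p)*0.000000] = 2.265017
  V(0,0) = exp(-r*dt) * [p*14.560572 + (1-p)*2.265017] = 7.762678

Answer: Price = V(0,0) = 7.7627


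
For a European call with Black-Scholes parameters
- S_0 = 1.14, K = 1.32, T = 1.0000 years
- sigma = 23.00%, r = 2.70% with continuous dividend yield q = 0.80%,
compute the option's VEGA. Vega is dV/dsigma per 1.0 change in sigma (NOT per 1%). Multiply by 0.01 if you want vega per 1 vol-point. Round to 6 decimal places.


Answer: Vega = 0.409581

Derivation:
d1 = -0.4397977139; d2 = -0.6697977139
phi(d1) = 0.3621671086; exp(-qT) = 0.9920319148; exp(-rT) = 0.9733612415
Vega = S * exp(-qT) * phi(d1) * sqrt(T) = 1.1400 * 0.9920319148 * 0.3621671086 * 1.0000000000 = 0.409581


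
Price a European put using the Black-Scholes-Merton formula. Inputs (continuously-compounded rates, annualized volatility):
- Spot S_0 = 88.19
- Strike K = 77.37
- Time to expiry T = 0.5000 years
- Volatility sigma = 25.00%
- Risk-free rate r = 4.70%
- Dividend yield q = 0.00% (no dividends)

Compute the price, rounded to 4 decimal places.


d1 = (ln(S/K) + (r - q + 0.5*sigma^2) * T) / (sigma * sqrt(T)) = 0.96177536
d2 = d1 - sigma * sqrt(T) = 0.78499866
exp(-rT) = 0.97677397; exp(-qT) = 1.00000000
P = K * exp(-rT) * N(-d2) - S_0 * exp(-qT) * N(-d1)
N(-d1) = 0.16808123; N(-d2) = 0.21622718
P = 77.3700 * 0.97677397 * 0.21622718 - 88.1900 * 1.00000000 * 0.16808123 = 1.5179

Answer: Price = 1.5179


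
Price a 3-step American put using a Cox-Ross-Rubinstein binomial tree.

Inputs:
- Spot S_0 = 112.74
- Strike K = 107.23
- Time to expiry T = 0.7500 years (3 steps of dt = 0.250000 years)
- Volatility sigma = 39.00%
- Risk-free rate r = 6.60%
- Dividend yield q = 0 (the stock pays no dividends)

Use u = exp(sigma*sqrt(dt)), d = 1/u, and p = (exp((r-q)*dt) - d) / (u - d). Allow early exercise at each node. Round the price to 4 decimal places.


Answer: Price = V(0,0) = 11.1441

Derivation:
dt = T/N = 0.250000
u = exp(sigma*sqrt(dt)) = 1.215311; d = 1/u = 0.822835
p = (exp((r-q)*dt) - d) / (u - d) = 0.493793
Discount per step: exp(-r*dt) = 0.983635
Stock lattice S(k, i) with i counting down-moves:
  k=0: S(0,0) = 112.7400
  k=1: S(1,0) = 137.0142; S(1,1) = 92.7664
  k=2: S(2,0) = 166.5148; S(2,1) = 112.7400; S(2,2) = 76.3314
  k=3: S(3,0) = 202.3673; S(3,1) = 137.0142; S(3,2) = 92.7664; S(3,3) = 62.8081
Terminal payoffs V(N, i) = max(K - S_T, 0):
  V(3,0) = 0.000000; V(3,1) = 0.000000; V(3,2) = 14.463621; V(3,3) = 44.421885
Backward induction: V(k, i) = exp(-r*dt) * [p * V(k+1, i) + (1-p) * V(k+1, i+1)]; then take max(V_cont, immediate exercise) for American.
  V(2,0) = exp(-r*dt) * [p*0.000000 + (1-p)*0.000000] = 0.000000; exercise = 0.000000; V(2,0) = max -> 0.000000
  V(2,1) = exp(-r*dt) * [p*0.000000 + (1-p)*14.463621] = 7.201765; exercise = 0.000000; V(2,1) = max -> 7.201765
  V(2,2) = exp(-r*dt) * [p*14.463621 + (1-p)*44.421885] = 29.143830; exercise = 30.898608; V(2,2) = max -> 30.898608
  V(1,0) = exp(-r*dt) * [p*0.000000 + (1-p)*7.201765] = 3.585923; exercise = 0.000000; V(1,0) = max -> 3.585923
  V(1,1) = exp(-r*dt) * [p*7.201765 + (1-p)*30.898608] = 18.883108; exercise = 14.463621; V(1,1) = max -> 18.883108
  V(0,0) = exp(-r*dt) * [p*3.585923 + (1-p)*18.883108] = 11.144056; exercise = 0.000000; V(0,0) = max -> 11.144056


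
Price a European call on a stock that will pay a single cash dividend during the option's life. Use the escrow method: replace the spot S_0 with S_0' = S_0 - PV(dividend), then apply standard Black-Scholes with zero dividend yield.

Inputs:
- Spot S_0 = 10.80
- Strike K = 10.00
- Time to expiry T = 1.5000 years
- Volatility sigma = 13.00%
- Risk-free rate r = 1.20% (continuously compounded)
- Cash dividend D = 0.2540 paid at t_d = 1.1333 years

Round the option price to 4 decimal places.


PV(D) = D * exp(-r * t_d) = 0.2540 * 0.98649246 = 0.25056908
S_0' = S_0 - PV(D) = 10.8000 - 0.25056908 = 10.54943092
d1 = (ln(S_0'/K) + (r + sigma^2/2)*T) / (sigma*sqrt(T)) = 0.52859878
d2 = d1 - sigma*sqrt(T) = 0.36938195
exp(-rT) = 0.98216103
N(d1) = 0.70145810; N(d2) = 0.64407847
C = S_0' * N(d1) - K * exp(-rT) * N(d2) = 10.54943092 * 0.70145810 - 10.0000 * 0.98216103 * 0.64407847 = 1.0741

Answer: Price = 1.0741


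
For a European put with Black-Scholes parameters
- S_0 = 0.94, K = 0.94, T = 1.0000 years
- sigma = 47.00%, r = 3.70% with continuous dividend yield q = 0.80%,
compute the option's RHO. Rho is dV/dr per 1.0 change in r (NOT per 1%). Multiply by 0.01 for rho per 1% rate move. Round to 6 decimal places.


Answer: Rho = -0.515243

Derivation:
d1 = 0.2967021277; d2 = -0.1732978723
phi(d1) = 0.3817632567; exp(-qT) = 0.9920319148; exp(-rT) = 0.9636761353
N(-d2) = 0.5687913520
Rho = -K*T*exp(-rT)*N(-d2) = -0.9400 * 1.0000 * 0.9636761353 * 0.5687913520 = -0.515243


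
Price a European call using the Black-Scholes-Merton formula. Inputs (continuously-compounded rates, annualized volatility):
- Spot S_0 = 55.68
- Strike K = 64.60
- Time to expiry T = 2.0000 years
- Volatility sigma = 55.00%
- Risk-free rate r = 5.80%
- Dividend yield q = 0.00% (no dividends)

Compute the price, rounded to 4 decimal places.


Answer: Price = 16.2230

Derivation:
d1 = (ln(S/K) + (r - q + 0.5*sigma^2) * T) / (sigma * sqrt(T)) = 0.34700507
d2 = d1 - sigma * sqrt(T) = -0.43081239
exp(-rT) = 0.89047522; exp(-qT) = 1.00000000
C = S_0 * exp(-qT) * N(d1) - K * exp(-rT) * N(d2)
N(d1) = 0.63570625; N(d2) = 0.33330240
C = 55.6800 * 1.00000000 * 0.63570625 - 64.6000 * 0.89047522 * 0.33330240 = 16.2230


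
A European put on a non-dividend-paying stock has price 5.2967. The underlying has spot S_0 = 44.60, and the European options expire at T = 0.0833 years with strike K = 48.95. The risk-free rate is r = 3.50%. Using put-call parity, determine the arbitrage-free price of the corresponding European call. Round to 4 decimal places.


Answer: Call price = 1.0892

Derivation:
Put-call parity: C - P = S_0 * exp(-qT) - K * exp(-rT).
S_0 * exp(-qT) = 44.6000 * 1.00000000 = 44.60000000
K * exp(-rT) = 48.9500 * 0.99708875 = 48.80749411
C = P + S*exp(-qT) - K*exp(-rT)
C = 5.2967 + 44.60000000 - 48.80749411 = 1.0892


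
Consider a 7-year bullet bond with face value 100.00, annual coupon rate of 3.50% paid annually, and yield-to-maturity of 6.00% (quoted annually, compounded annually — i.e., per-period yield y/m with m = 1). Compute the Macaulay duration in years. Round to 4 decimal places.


Coupon per period c = face * coupon_rate / m = 3.500000
Periods per year m = 1; per-period yield y/m = 0.060000
Number of cashflows N = 7
Cashflows (t years, CF_t, discount factor 1/(1+y/m)^(m*t), PV):
  t = 1.0000: CF_t = 3.500000, DF = 0.943396, PV = 3.301887
  t = 2.0000: CF_t = 3.500000, DF = 0.889996, PV = 3.114988
  t = 3.0000: CF_t = 3.500000, DF = 0.839619, PV = 2.938667
  t = 4.0000: CF_t = 3.500000, DF = 0.792094, PV = 2.772328
  t = 5.0000: CF_t = 3.500000, DF = 0.747258, PV = 2.615404
  t = 6.0000: CF_t = 3.500000, DF = 0.704961, PV = 2.467362
  t = 7.0000: CF_t = 103.500000, DF = 0.665057, PV = 68.833411
Price P = sum_t PV_t = 86.044046
Macaulay numerator sum_t t * PV_t:
  t * PV_t at t = 1.0000: 3.301887
  t * PV_t at t = 2.0000: 6.229975
  t * PV_t at t = 3.0000: 8.816002
  t * PV_t at t = 4.0000: 11.089311
  t * PV_t at t = 5.0000: 13.077018
  t * PV_t at t = 6.0000: 14.804171
  t * PV_t at t = 7.0000: 481.833879
Macaulay duration D = (sum_t t * PV_t) / P = 539.152244 / 86.044046 = 6.266003

Answer: Macaulay duration = 6.2660 years


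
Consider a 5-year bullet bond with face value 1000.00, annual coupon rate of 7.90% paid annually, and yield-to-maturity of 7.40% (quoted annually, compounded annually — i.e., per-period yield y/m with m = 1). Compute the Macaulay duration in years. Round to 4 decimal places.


Coupon per period c = face * coupon_rate / m = 79.000000
Periods per year m = 1; per-period yield y/m = 0.074000
Number of cashflows N = 5
Cashflows (t years, CF_t, discount factor 1/(1+y/m)^(m*t), PV):
  t = 1.0000: CF_t = 79.000000, DF = 0.931099, PV = 73.556797
  t = 2.0000: CF_t = 79.000000, DF = 0.866945, PV = 68.488638
  t = 3.0000: CF_t = 79.000000, DF = 0.807211, PV = 63.769681
  t = 4.0000: CF_t = 79.000000, DF = 0.751593, PV = 59.375867
  t = 5.0000: CF_t = 1079.000000, DF = 0.699808, PV = 755.092294
Price P = sum_t PV_t = 1020.283277
Macaulay numerator sum_t t * PV_t:
  t * PV_t at t = 1.0000: 73.556797
  t * PV_t at t = 2.0000: 136.977276
  t * PV_t at t = 3.0000: 191.309044
  t * PV_t at t = 4.0000: 237.503469
  t * PV_t at t = 5.0000: 3775.461468
Macaulay duration D = (sum_t t * PV_t) / P = 4414.808053 / 1020.283277 = 4.327041

Answer: Macaulay duration = 4.3270 years


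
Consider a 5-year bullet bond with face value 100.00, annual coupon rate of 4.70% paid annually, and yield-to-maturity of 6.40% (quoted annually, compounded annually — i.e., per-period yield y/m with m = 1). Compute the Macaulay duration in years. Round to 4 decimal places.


Coupon per period c = face * coupon_rate / m = 4.700000
Periods per year m = 1; per-period yield y/m = 0.064000
Number of cashflows N = 5
Cashflows (t years, CF_t, discount factor 1/(1+y/m)^(m*t), PV):
  t = 1.0000: CF_t = 4.700000, DF = 0.939850, PV = 4.417293
  t = 2.0000: CF_t = 4.700000, DF = 0.883317, PV = 4.151591
  t = 3.0000: CF_t = 4.700000, DF = 0.830185, PV = 3.901872
  t = 4.0000: CF_t = 4.700000, DF = 0.780249, PV = 3.667173
  t = 5.0000: CF_t = 104.700000, DF = 0.733317, PV = 76.778309
Price P = sum_t PV_t = 92.916238
Macaulay numerator sum_t t * PV_t:
  t * PV_t at t = 1.0000: 4.417293
  t * PV_t at t = 2.0000: 8.303183
  t * PV_t at t = 3.0000: 11.705615
  t * PV_t at t = 4.0000: 14.668690
  t * PV_t at t = 5.0000: 383.891544
Macaulay duration D = (sum_t t * PV_t) / P = 422.986325 / 92.916238 = 4.552340

Answer: Macaulay duration = 4.5523 years


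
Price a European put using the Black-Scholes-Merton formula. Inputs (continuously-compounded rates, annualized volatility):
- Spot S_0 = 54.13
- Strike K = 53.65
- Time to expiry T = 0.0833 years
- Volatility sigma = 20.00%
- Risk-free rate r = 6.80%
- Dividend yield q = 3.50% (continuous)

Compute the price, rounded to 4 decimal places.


d1 = (ln(S/K) + (r - q + 0.5*sigma^2) * T) / (sigma * sqrt(T)) = 0.23078983
d2 = d1 - sigma * sqrt(T) = 0.17306635
exp(-rT) = 0.99435161; exp(-qT) = 0.99708875
P = K * exp(-rT) * N(-d2) - S_0 * exp(-qT) * N(-d1)
N(-d1) = 0.40873904; N(-d2) = 0.43129964
P = 53.6500 * 0.99435161 * 0.43129964 - 54.1300 * 0.99708875 * 0.40873904 = 0.9479

Answer: Price = 0.9479


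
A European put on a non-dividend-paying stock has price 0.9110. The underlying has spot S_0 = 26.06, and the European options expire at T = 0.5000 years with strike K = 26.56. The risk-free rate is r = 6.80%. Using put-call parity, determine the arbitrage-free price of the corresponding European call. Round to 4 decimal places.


Put-call parity: C - P = S_0 * exp(-qT) - K * exp(-rT).
S_0 * exp(-qT) = 26.0600 * 1.00000000 = 26.06000000
K * exp(-rT) = 26.5600 * 0.96657150 = 25.67213916
C = P + S*exp(-qT) - K*exp(-rT)
C = 0.9110 + 26.06000000 - 25.67213916 = 1.2989

Answer: Call price = 1.2989


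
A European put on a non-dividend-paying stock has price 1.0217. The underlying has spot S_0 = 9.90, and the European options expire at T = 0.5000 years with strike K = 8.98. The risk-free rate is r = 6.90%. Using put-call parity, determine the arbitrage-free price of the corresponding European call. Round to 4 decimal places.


Put-call parity: C - P = S_0 * exp(-qT) - K * exp(-rT).
S_0 * exp(-qT) = 9.9000 * 1.00000000 = 9.90000000
K * exp(-rT) = 8.9800 * 0.96608834 = 8.67547329
C = P + S*exp(-qT) - K*exp(-rT)
C = 1.0217 + 9.90000000 - 8.67547329 = 2.2462

Answer: Call price = 2.2462


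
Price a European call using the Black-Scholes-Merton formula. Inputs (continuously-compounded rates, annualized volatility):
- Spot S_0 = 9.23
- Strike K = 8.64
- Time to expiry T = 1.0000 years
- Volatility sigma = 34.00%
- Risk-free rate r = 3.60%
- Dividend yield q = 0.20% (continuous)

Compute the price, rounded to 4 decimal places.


Answer: Price = 1.6732

Derivation:
d1 = (ln(S/K) + (r - q + 0.5*sigma^2) * T) / (sigma * sqrt(T)) = 0.46428372
d2 = d1 - sigma * sqrt(T) = 0.12428372
exp(-rT) = 0.96464029; exp(-qT) = 0.99800200
C = S_0 * exp(-qT) * N(d1) - K * exp(-rT) * N(d2)
N(d1) = 0.67877776; N(d2) = 0.54945468
C = 9.2300 * 0.99800200 * 0.67877776 - 8.6400 * 0.96464029 * 0.54945468 = 1.6732


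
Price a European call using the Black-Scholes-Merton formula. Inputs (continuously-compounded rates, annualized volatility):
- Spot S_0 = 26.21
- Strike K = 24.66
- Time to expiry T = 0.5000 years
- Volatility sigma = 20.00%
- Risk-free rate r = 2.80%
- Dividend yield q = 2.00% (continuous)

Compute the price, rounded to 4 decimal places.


d1 = (ln(S/K) + (r - q + 0.5*sigma^2) * T) / (sigma * sqrt(T)) = 0.53003678
d2 = d1 - sigma * sqrt(T) = 0.38861542
exp(-rT) = 0.98609754; exp(-qT) = 0.99004983
C = S_0 * exp(-qT) * N(d1) - K * exp(-rT) * N(d2)
N(d1) = 0.70195678; N(d2) = 0.65121967
C = 26.2100 * 0.99004983 * 0.70195678 - 24.6600 * 0.98609754 * 0.65121967 = 2.3794

Answer: Price = 2.3794


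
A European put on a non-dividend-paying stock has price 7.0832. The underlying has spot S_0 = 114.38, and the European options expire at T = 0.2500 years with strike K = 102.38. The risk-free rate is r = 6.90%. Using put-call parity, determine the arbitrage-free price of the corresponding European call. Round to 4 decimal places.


Put-call parity: C - P = S_0 * exp(-qT) - K * exp(-rT).
S_0 * exp(-qT) = 114.3800 * 1.00000000 = 114.38000000
K * exp(-rT) = 102.3800 * 0.98289793 = 100.62909002
C = P + S*exp(-qT) - K*exp(-rT)
C = 7.0832 + 114.38000000 - 100.62909002 = 20.8341

Answer: Call price = 20.8341


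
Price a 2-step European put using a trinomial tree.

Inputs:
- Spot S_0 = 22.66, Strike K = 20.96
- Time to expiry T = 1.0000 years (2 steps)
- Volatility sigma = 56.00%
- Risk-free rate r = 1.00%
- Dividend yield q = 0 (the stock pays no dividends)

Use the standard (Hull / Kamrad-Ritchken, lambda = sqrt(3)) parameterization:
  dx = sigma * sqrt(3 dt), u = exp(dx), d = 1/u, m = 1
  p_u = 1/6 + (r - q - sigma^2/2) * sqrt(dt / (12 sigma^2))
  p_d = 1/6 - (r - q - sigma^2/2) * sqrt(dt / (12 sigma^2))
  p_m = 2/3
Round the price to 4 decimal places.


Answer: Price = V(0,0) = 3.5049

Derivation:
dt = T/N = 0.500000; dx = sigma*sqrt(3*dt) = 0.685857
u = exp(dx) = 1.985473; d = 1/u = 0.503658
p_u = 0.113157, p_m = 0.666667, p_d = 0.220176
Discount per step: exp(-r*dt) = 0.995012
Stock lattice S(k, j) with j the centered position index:
  k=0: S(0,+0) = 22.6600
  k=1: S(1,-1) = 11.4129; S(1,+0) = 22.6600; S(1,+1) = 44.9908
  k=2: S(2,-2) = 5.7482; S(2,-1) = 11.4129; S(2,+0) = 22.6600; S(2,+1) = 44.9908; S(2,+2) = 89.3280
Terminal payoffs V(N, j) = max(K - S_T, 0):
  V(2,-2) = 15.211799; V(2,-1) = 9.547102; V(2,+0) = 0.000000; V(2,+1) = 0.000000; V(2,+2) = 0.000000
Backward induction: V(k, j) = exp(-r*dt) * [p_u * V(k+1, j+1) + p_m * V(k+1, j) + p_d * V(k+1, j-1)]
  V(1,-1) = exp(-r*dt) * [p_u*0.000000 + p_m*9.547102 + p_d*15.211799] = 9.665564
  V(1,+0) = exp(-r*dt) * [p_u*0.000000 + p_m*0.000000 + p_d*9.547102] = 2.091562
  V(1,+1) = exp(-r*dt) * [p_u*0.000000 + p_m*0.000000 + p_d*0.000000] = 0.000000
  V(0,+0) = exp(-r*dt) * [p_u*0.000000 + p_m*2.091562 + p_d*9.665564] = 3.504935


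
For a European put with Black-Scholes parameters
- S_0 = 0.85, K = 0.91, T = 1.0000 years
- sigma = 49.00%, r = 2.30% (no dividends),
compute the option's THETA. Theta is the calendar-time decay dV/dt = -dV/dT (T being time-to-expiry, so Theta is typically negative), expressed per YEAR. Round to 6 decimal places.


Answer: Theta = -0.069188

Derivation:
d1 = 0.1527382653; d2 = -0.3372617347
phi(d1) = 0.3943158575; exp(-qT) = 1.0000000000; exp(-rT) = 0.9772624838
Theta = -S*exp(-qT)*phi(d1)*sigma/(2*sqrt(T)) + r*K*exp(-rT)*N(-d2) - q*S*exp(-qT)*N(-d1)
N(-d1) = 0.4393023417; N(-d2) = 0.6320401986; sqrt(T) = 1.0000000000
Term 1 = -0.8500 * 1.0000000000 * 0.3943158575 * 0.4900 / (2 * 1.0000000000) = -0.0821162773
Term 2 = 0.0230 * 0.9100 * 0.9772624838 * 0.6320401986 = 0.0129278158
Term 3 = 0 (no dividend yield, q = 0)
Theta = -0.0821162773 + (0.0129278158) + (0.0000000000) = -0.069188


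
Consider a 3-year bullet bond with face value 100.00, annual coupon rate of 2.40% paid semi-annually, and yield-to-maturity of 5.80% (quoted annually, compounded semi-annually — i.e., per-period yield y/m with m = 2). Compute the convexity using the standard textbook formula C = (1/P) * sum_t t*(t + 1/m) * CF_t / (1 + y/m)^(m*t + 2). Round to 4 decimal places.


Answer: Convexity = 9.5093

Derivation:
Coupon per period c = face * coupon_rate / m = 1.200000
Periods per year m = 2; per-period yield y/m = 0.029000
Number of cashflows N = 6
Cashflows (t years, CF_t, discount factor 1/(1+y/m)^(m*t), PV):
  t = 0.5000: CF_t = 1.200000, DF = 0.971817, PV = 1.166181
  t = 1.0000: CF_t = 1.200000, DF = 0.944429, PV = 1.133315
  t = 1.5000: CF_t = 1.200000, DF = 0.917812, PV = 1.101375
  t = 2.0000: CF_t = 1.200000, DF = 0.891946, PV = 1.070335
  t = 2.5000: CF_t = 1.200000, DF = 0.866808, PV = 1.040170
  t = 3.0000: CF_t = 101.200000, DF = 0.842379, PV = 85.248798
Price P = sum_t PV_t = 90.760173
Convexity numerator sum_t t*(t + 1/m) * CF_t / (1+y/m)^(m*t + 2):
  t = 0.5000: term = 0.550687
  t = 1.0000: term = 1.605503
  t = 1.5000: term = 3.120510
  t = 2.0000: term = 5.054277
  t = 2.5000: term = 7.367750
  t = 3.0000: term = 845.369964
Convexity = (1/P) * sum = 863.068691 / 90.760173 = 9.509333


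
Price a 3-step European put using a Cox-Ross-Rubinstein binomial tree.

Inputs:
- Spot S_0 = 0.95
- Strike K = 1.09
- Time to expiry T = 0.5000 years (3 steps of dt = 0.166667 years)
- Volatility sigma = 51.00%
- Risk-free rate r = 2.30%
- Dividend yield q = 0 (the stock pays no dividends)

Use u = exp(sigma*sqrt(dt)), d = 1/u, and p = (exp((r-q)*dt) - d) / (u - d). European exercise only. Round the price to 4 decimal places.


dt = T/N = 0.166667
u = exp(sigma*sqrt(dt)) = 1.231468; d = 1/u = 0.812039
p = (exp((r-q)*dt) - d) / (u - d) = 0.457293
Discount per step: exp(-r*dt) = 0.996174
Stock lattice S(k, i) with i counting down-moves:
  k=0: S(0,0) = 0.9500
  k=1: S(1,0) = 1.1699; S(1,1) = 0.7714
  k=2: S(2,0) = 1.4407; S(2,1) = 0.9500; S(2,2) = 0.6264
  k=3: S(3,0) = 1.7742; S(3,1) = 1.1699; S(3,2) = 0.7714; S(3,3) = 0.5087
Terminal payoffs V(N, i) = max(K - S_T, 0):
  V(3,0) = 0.000000; V(3,1) = 0.000000; V(3,2) = 0.318563; V(3,3) = 0.581308
Backward induction: V(k, i) = exp(-r*dt) * [p * V(k+1, i) + (1-p) * V(k+1, i+1)].
  V(2,0) = exp(-r*dt) * [p*0.000000 + (1-p)*0.000000] = 0.000000
  V(2,1) = exp(-r*dt) * [p*0.000000 + (1-p)*0.318563] = 0.172225
  V(2,2) = exp(-r*dt) * [p*0.318563 + (1-p)*0.581308] = 0.459392
  V(1,0) = exp(-r*dt) * [p*0.000000 + (1-p)*0.172225] = 0.093110
  V(1,1) = exp(-r*dt) * [p*0.172225 + (1-p)*0.459392] = 0.326818
  V(0,0) = exp(-r*dt) * [p*0.093110 + (1-p)*0.326818] = 0.219103

Answer: Price = V(0,0) = 0.2191


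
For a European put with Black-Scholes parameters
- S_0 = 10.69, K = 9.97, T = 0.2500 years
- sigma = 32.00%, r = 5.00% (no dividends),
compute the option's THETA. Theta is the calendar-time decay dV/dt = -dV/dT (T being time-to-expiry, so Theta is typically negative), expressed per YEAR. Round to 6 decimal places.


Answer: Theta = -0.980505

Derivation:
d1 = 0.5939258816; d2 = 0.4339258816
phi(d1) = 0.3344350764; exp(-qT) = 1.0000000000; exp(-rT) = 0.9875778005
Theta = -S*exp(-qT)*phi(d1)*sigma/(2*sqrt(T)) + r*K*exp(-rT)*N(-d2) - q*S*exp(-qT)*N(-d1)
N(-d1) = 0.2762808437; N(-d2) = 0.3321711323; sqrt(T) = 0.5000000000
Term 1 = -10.6900 * 1.0000000000 * 0.3344350764 * 0.3200 / (2 * 0.5000000000) = -1.1440355093
Term 2 = 0.0500 * 9.9700 * 0.9875778005 * 0.3321711323 = 0.1635303509
Term 3 = 0 (no dividend yield, q = 0)
Theta = -1.1440355093 + (0.1635303509) + (0.0000000000) = -0.980505


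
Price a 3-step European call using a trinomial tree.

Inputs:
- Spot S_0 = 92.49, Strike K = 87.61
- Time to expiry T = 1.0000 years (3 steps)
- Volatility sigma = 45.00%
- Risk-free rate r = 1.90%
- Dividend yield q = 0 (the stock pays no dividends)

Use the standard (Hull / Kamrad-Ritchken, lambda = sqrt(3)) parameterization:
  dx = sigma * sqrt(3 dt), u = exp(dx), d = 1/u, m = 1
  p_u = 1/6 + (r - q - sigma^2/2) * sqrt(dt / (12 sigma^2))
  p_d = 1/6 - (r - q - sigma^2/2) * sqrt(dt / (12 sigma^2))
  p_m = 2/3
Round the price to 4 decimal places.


Answer: Price = V(0,0) = 18.5465

Derivation:
dt = T/N = 0.333333; dx = sigma*sqrt(3*dt) = 0.450000
u = exp(dx) = 1.568312; d = 1/u = 0.637628
p_u = 0.136204, p_m = 0.666667, p_d = 0.197130
Discount per step: exp(-r*dt) = 0.993687
Stock lattice S(k, j) with j the centered position index:
  k=0: S(0,+0) = 92.4900
  k=1: S(1,-1) = 58.9742; S(1,+0) = 92.4900; S(1,+1) = 145.0532
  k=2: S(2,-2) = 37.6036; S(2,-1) = 58.9742; S(2,+0) = 92.4900; S(2,+1) = 145.0532; S(2,+2) = 227.4887
  k=3: S(3,-3) = 23.9771; S(3,-2) = 37.6036; S(3,-1) = 58.9742; S(3,+0) = 92.4900; S(3,+1) = 145.0532; S(3,+2) = 227.4887; S(3,+3) = 356.7733
Terminal payoffs V(N, j) = max(S_T - K, 0):
  V(3,-3) = 0.000000; V(3,-2) = 0.000000; V(3,-1) = 0.000000; V(3,+0) = 4.880000; V(3,+1) = 57.443194; V(3,+2) = 139.878692; V(3,+3) = 269.163287
Backward induction: V(k, j) = exp(-r*dt) * [p_u * V(k+1, j+1) + p_m * V(k+1, j) + p_d * V(k+1, j-1)]
  V(2,-2) = exp(-r*dt) * [p_u*0.000000 + p_m*0.000000 + p_d*0.000000] = 0.000000
  V(2,-1) = exp(-r*dt) * [p_u*4.880000 + p_m*0.000000 + p_d*0.000000] = 0.660478
  V(2,+0) = exp(-r*dt) * [p_u*57.443194 + p_m*4.880000 + p_d*0.000000] = 11.007375
  V(2,+1) = exp(-r*dt) * [p_u*139.878692 + p_m*57.443194 + p_d*4.880000] = 57.941325
  V(2,+2) = exp(-r*dt) * [p_u*269.163287 + p_m*139.878692 + p_d*57.443194] = 140.345577
  V(1,-1) = exp(-r*dt) * [p_u*11.007375 + p_m*0.660478 + p_d*0.000000] = 1.927319
  V(1,+0) = exp(-r*dt) * [p_u*57.941325 + p_m*11.007375 + p_d*0.660478] = 15.263298
  V(1,+1) = exp(-r*dt) * [p_u*140.345577 + p_m*57.941325 + p_d*11.007375] = 59.534767
  V(0,+0) = exp(-r*dt) * [p_u*59.534767 + p_m*15.263298 + p_d*1.927319] = 18.546486


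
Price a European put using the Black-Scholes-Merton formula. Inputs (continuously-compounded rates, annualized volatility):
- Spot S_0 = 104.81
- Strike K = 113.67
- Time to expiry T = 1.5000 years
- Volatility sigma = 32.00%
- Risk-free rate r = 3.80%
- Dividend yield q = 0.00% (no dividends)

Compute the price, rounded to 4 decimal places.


Answer: Price = 17.7940

Derivation:
d1 = (ln(S/K) + (r - q + 0.5*sigma^2) * T) / (sigma * sqrt(T)) = 0.13433837
d2 = d1 - sigma * sqrt(T) = -0.25757999
exp(-rT) = 0.94459407; exp(-qT) = 1.00000000
P = K * exp(-rT) * N(-d2) - S_0 * exp(-qT) * N(-d1)
N(-d1) = 0.44656751; N(-d2) = 0.60163446
P = 113.6700 * 0.94459407 * 0.60163446 - 104.8100 * 1.00000000 * 0.44656751 = 17.7940


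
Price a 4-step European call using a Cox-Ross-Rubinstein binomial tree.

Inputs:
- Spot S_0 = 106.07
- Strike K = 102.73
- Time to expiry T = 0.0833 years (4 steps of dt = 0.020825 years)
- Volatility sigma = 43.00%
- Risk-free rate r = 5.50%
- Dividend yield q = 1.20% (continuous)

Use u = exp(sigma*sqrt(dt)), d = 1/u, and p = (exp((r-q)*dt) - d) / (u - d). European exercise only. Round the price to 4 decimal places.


Answer: Price = V(0,0) = 7.3551

Derivation:
dt = T/N = 0.020825
u = exp(sigma*sqrt(dt)) = 1.064018; d = 1/u = 0.939833
p = (exp((r-q)*dt) - d) / (u - d) = 0.491706
Discount per step: exp(-r*dt) = 0.998855
Stock lattice S(k, i) with i counting down-moves:
  k=0: S(0,0) = 106.0700
  k=1: S(1,0) = 112.8604; S(1,1) = 99.6881
  k=2: S(2,0) = 120.0856; S(2,1) = 106.0700; S(2,2) = 93.6902
  k=3: S(3,0) = 127.7733; S(3,1) = 112.8604; S(3,2) = 99.6881; S(3,3) = 88.0532
  k=4: S(4,0) = 135.9531; S(4,1) = 120.0856; S(4,2) = 106.0700; S(4,3) = 93.6902; S(4,4) = 82.7553
Terminal payoffs V(N, i) = max(S_T - K, 0):
  V(4,0) = 33.223132; V(4,1) = 17.355589; V(4,2) = 3.340000; V(4,3) = 0.000000; V(4,4) = 0.000000
Backward induction: V(k, i) = exp(-r*dt) * [p * V(k+1, i) + (1-p) * V(k+1, i+1)].
  V(3,0) = exp(-r*dt) * [p*33.223132 + (1-p)*17.355589] = 25.128954
  V(3,1) = exp(-r*dt) * [p*17.355589 + (1-p)*3.340000] = 10.219835
  V(3,2) = exp(-r*dt) * [p*3.340000 + (1-p)*0.000000] = 1.640417
  V(3,3) = exp(-r*dt) * [p*0.000000 + (1-p)*0.000000] = 0.000000
  V(2,0) = exp(-r*dt) * [p*25.128954 + (1-p)*10.219835] = 17.530645
  V(2,1) = exp(-r*dt) * [p*10.219835 + (1-p)*1.640417] = 5.852260
  V(2,2) = exp(-r*dt) * [p*1.640417 + (1-p)*0.000000] = 0.805680
  V(1,0) = exp(-r*dt) * [p*17.530645 + (1-p)*5.852260] = 11.581317
  V(1,1) = exp(-r*dt) * [p*5.852260 + (1-p)*0.805680] = 3.283350
  V(0,0) = exp(-r*dt) * [p*11.581317 + (1-p)*3.283350] = 7.355080
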